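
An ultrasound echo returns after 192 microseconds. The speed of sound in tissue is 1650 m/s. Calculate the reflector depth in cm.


depth = c * t / 2
t = 192 us = 1.9200e-04 s
depth = 1650 * 1.9200e-04 / 2
depth = 0.1584 m = 15.84 cm


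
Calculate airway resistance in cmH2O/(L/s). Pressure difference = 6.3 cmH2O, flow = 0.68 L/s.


R = dP / flow
R = 6.3 / 0.68
R = 9.265 cmH2O/(L/s)


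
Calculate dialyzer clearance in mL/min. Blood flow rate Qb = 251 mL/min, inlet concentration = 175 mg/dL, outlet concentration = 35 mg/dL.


K = Qb * (Cb_in - Cb_out) / Cb_in
K = 251 * (175 - 35) / 175
K = 200.8 mL/min


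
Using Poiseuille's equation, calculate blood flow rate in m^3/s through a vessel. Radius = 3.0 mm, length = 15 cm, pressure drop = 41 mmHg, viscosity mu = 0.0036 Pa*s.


Q = pi*r^4*dP / (8*mu*L)
r = 0.003 m, L = 0.15 m
dP = 41 mmHg = 5466.202 Pa
Q = 3.2199e-04 m^3/s


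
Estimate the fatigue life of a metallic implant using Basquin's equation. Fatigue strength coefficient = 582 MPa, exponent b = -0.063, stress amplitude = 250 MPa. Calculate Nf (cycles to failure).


sigma_a = sigma_f' * (2Nf)^b
2Nf = (sigma_a/sigma_f')^(1/b)
2Nf = (250/582)^(1/-0.063)
2Nf = 668538.78
Nf = 3.343e+05


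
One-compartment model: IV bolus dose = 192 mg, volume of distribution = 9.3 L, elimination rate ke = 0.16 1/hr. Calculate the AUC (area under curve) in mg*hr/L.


C0 = Dose/Vd = 192/9.3 = 20.6452 mg/L
AUC = C0/ke = 20.6452/0.16
AUC = 129 mg*hr/L


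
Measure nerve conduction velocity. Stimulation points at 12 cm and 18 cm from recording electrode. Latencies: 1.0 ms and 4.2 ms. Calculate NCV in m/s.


Distance = (18 - 12) / 100 = 0.06 m
dt = (4.2 - 1.0) / 1000 = 0.0032 s
NCV = dist / dt = 18.75 m/s


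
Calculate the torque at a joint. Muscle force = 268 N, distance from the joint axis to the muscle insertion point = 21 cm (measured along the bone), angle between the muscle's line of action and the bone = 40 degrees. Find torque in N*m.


Torque = F * d * sin(theta)   (moment arm = d*sin(theta))
d = 21 cm = 0.21 m
Torque = 268 * 0.21 * sin(40)
Torque = 36.18 N*m


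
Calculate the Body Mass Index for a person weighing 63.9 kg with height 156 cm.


BMI = weight / height^2
height = 156 cm = 1.56 m
BMI = 63.9 / 1.56^2
BMI = 26.26 kg/m^2


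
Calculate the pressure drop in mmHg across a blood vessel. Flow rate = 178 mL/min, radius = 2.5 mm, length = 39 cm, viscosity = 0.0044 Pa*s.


dP = 8*mu*L*Q / (pi*r^4)
Q = 178 mL/min = 2.96667e-06 m^3/s
dP = 331.869 Pa = 331.869 / 133.322 mmHg = 2.489 mmHg


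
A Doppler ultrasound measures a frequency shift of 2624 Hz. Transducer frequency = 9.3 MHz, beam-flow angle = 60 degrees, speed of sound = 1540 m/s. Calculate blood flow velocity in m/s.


v = fd * c / (2 * f0 * cos(theta))
v = 2624 * 1540 / (2 * 9.3000e+06 * cos(60))
v = 0.4345 m/s


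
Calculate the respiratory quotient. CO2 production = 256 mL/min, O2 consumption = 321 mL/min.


RQ = VCO2 / VO2
RQ = 256 / 321
RQ = 0.7975


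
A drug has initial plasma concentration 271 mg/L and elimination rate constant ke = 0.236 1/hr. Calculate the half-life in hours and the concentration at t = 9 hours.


t_half = ln(2) / ke = 0.693147 / 0.236 = 2.937 hr
C(t) = C0 * exp(-ke*t) = 271 * exp(-0.236*9)
C(9) = 32.4 mg/L


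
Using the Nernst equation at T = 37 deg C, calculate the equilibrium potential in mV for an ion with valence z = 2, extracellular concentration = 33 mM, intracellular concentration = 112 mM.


E = (RT/(zF)) * ln(C_out/C_in)
T = 37 + 273.15 = 310.15 K
E = (8.314 * 310.15 / (2 * 96485)) * ln(33/112)
E = -16.33 mV


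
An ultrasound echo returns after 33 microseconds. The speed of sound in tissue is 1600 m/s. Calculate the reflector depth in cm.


depth = c * t / 2
t = 33 us = 3.3000e-05 s
depth = 1600 * 3.3000e-05 / 2
depth = 0.0264 m = 2.64 cm


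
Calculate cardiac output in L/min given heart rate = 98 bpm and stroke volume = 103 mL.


CO = HR * SV
CO = 98 * 103 / 1000
CO = 10.09 L/min


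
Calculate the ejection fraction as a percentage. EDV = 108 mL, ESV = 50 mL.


SV = EDV - ESV = 108 - 50 = 58 mL
EF = SV/EDV * 100 = 58/108 * 100
EF = 53.7%


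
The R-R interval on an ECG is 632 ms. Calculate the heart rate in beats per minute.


HR = 60 / RR_interval(s)
RR = 632 ms = 0.632 s
HR = 60 / 0.632 = 94.94 bpm


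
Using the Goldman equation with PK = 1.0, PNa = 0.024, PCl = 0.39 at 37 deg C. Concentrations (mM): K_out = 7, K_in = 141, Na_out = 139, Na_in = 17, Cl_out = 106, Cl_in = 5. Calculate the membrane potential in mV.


Vm = (RT/F)*ln((PK*Ko + PNa*Nao + PCl*Cli)/(PK*Ki + PNa*Nai + PCl*Clo))
Numer = 12.286, Denom = 182.748
Vm = -72.15 mV


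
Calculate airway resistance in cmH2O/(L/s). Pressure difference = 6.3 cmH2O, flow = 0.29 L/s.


R = dP / flow
R = 6.3 / 0.29
R = 21.72 cmH2O/(L/s)


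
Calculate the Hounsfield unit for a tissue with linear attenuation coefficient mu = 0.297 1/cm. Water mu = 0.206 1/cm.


HU = ((mu_tissue - mu_water) / mu_water) * 1000
HU = ((0.297 - 0.206) / 0.206) * 1000
HU = 441.7


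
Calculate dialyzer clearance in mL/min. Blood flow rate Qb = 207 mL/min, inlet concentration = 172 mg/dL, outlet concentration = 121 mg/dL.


K = Qb * (Cb_in - Cb_out) / Cb_in
K = 207 * (172 - 121) / 172
K = 61.38 mL/min


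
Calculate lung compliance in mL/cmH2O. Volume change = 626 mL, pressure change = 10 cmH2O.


C = dV / dP
C = 626 / 10
C = 62.6 mL/cmH2O


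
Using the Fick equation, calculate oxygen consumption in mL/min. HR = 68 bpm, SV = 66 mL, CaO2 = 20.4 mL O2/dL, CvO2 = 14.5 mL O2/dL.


CO = HR*SV = 68*66/1000 = 4.488 L/min
a-v O2 diff = 20.4 - 14.5 = 5.9 mL/dL
VO2 = CO * (CaO2-CvO2) * 10 dL/L
VO2 = 4.488 * 5.9 * 10
VO2 = 264.8 mL/min


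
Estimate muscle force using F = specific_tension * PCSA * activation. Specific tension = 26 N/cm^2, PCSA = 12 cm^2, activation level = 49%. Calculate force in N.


F = sigma * PCSA * activation
F = 26 * 12 * 0.49
F = 152.9 N


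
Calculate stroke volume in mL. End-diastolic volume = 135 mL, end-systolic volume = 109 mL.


SV = EDV - ESV
SV = 135 - 109
SV = 26 mL


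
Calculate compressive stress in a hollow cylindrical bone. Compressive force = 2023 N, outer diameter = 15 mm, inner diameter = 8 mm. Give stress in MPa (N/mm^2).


A = pi*(r_o^2 - r_i^2)
r_o = 7.5 mm, r_i = 4 mm
A = 126.449 mm^2
sigma = F/A = 2023 / 126.449
sigma = 16 MPa


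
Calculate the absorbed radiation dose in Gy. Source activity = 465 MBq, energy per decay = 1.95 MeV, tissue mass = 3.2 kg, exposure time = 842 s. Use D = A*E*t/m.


A = 465 MBq = 4.6500e+08 Bq
E = 1.95 MeV = 3.1239e-13 J
D = A*E*t/m = 4.6500e+08*3.1239e-13*842/3.2
D = 0.03822 Gy


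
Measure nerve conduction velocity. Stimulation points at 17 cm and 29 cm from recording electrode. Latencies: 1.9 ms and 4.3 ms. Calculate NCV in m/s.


Distance = (29 - 17) / 100 = 0.12 m
dt = (4.3 - 1.9) / 1000 = 0.0024 s
NCV = dist / dt = 50 m/s


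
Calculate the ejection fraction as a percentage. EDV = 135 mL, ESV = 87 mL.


SV = EDV - ESV = 135 - 87 = 48 mL
EF = SV/EDV * 100 = 48/135 * 100
EF = 35.56%


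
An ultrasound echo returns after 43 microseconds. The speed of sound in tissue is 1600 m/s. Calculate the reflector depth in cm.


depth = c * t / 2
t = 43 us = 4.3000e-05 s
depth = 1600 * 4.3000e-05 / 2
depth = 0.0344 m = 3.44 cm


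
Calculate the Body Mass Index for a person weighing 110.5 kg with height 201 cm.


BMI = weight / height^2
height = 201 cm = 2.01 m
BMI = 110.5 / 2.01^2
BMI = 27.35 kg/m^2


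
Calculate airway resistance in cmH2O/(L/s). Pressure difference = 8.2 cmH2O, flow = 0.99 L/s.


R = dP / flow
R = 8.2 / 0.99
R = 8.283 cmH2O/(L/s)


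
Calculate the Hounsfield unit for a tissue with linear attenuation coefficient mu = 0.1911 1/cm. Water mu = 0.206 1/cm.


HU = ((mu_tissue - mu_water) / mu_water) * 1000
HU = ((0.1911 - 0.206) / 0.206) * 1000
HU = -72.33


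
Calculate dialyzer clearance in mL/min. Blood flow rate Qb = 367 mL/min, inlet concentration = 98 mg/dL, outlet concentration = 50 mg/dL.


K = Qb * (Cb_in - Cb_out) / Cb_in
K = 367 * (98 - 50) / 98
K = 179.8 mL/min


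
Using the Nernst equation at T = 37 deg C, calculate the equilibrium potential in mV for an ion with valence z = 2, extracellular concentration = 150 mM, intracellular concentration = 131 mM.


E = (RT/(zF)) * ln(C_out/C_in)
T = 37 + 273.15 = 310.15 K
E = (8.314 * 310.15 / (2 * 96485)) * ln(150/131)
E = 1.81 mV


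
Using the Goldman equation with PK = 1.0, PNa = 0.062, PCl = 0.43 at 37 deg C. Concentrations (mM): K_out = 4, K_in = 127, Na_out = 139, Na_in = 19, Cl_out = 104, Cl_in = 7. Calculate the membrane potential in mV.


Vm = (RT/F)*ln((PK*Ko + PNa*Nao + PCl*Cli)/(PK*Ki + PNa*Nai + PCl*Clo))
Numer = 15.628, Denom = 172.898
Vm = -64.24 mV


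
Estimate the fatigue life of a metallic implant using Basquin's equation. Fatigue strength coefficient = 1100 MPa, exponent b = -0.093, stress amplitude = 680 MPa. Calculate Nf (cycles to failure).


sigma_a = sigma_f' * (2Nf)^b
2Nf = (sigma_a/sigma_f')^(1/b)
2Nf = (680/1100)^(1/-0.093)
2Nf = 176.22279
Nf = 88.11


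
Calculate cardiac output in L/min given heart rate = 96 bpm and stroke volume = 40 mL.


CO = HR * SV
CO = 96 * 40 / 1000
CO = 3.84 L/min


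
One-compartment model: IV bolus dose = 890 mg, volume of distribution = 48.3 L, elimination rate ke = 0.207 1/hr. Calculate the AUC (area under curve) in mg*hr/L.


C0 = Dose/Vd = 890/48.3 = 18.4265 mg/L
AUC = C0/ke = 18.4265/0.207
AUC = 89.02 mg*hr/L


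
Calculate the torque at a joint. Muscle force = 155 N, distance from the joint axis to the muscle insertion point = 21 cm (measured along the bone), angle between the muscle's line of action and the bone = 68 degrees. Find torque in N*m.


Torque = F * d * sin(theta)   (moment arm = d*sin(theta))
d = 21 cm = 0.21 m
Torque = 155 * 0.21 * sin(68)
Torque = 30.18 N*m


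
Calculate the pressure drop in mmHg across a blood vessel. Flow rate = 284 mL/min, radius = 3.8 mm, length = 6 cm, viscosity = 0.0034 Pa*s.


dP = 8*mu*L*Q / (pi*r^4)
Q = 284 mL/min = 4.73333e-06 m^3/s
dP = 11.7924 Pa = 11.7924 / 133.322 mmHg = 0.08845 mmHg


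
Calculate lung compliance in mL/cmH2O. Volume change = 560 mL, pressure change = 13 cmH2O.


C = dV / dP
C = 560 / 13
C = 43.08 mL/cmH2O


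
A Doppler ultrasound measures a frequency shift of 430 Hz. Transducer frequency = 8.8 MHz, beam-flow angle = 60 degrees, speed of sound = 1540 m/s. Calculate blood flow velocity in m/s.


v = fd * c / (2 * f0 * cos(theta))
v = 430 * 1540 / (2 * 8.8000e+06 * cos(60))
v = 0.07525 m/s


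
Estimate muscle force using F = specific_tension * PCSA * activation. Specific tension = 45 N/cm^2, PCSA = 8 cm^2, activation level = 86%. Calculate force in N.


F = sigma * PCSA * activation
F = 45 * 8 * 0.86
F = 309.6 N


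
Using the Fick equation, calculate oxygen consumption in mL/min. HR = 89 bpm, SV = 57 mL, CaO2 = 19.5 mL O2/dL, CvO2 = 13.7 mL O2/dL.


CO = HR*SV = 89*57/1000 = 5.073 L/min
a-v O2 diff = 19.5 - 13.7 = 5.8 mL/dL
VO2 = CO * (CaO2-CvO2) * 10 dL/L
VO2 = 5.073 * 5.8 * 10
VO2 = 294.2 mL/min


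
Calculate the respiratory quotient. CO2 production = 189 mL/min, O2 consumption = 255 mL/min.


RQ = VCO2 / VO2
RQ = 189 / 255
RQ = 0.7412


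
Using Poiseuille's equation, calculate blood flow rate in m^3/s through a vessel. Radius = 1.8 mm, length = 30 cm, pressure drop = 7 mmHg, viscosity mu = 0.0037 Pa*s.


Q = pi*r^4*dP / (8*mu*L)
r = 0.0018 m, L = 0.3 m
dP = 7 mmHg = 933.254 Pa
Q = 3.4660e-06 m^3/s


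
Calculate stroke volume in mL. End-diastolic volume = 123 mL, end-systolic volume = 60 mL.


SV = EDV - ESV
SV = 123 - 60
SV = 63 mL


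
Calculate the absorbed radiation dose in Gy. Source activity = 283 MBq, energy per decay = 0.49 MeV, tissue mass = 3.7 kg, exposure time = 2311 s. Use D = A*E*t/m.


A = 283 MBq = 2.8300e+08 Bq
E = 0.49 MeV = 7.8498e-14 J
D = A*E*t/m = 2.8300e+08*7.8498e-14*2311/3.7
D = 0.01388 Gy


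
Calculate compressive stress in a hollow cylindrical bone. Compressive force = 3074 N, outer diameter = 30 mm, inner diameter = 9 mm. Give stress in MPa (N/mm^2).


A = pi*(r_o^2 - r_i^2)
r_o = 15 mm, r_i = 4.5 mm
A = 643.241 mm^2
sigma = F/A = 3074 / 643.241
sigma = 4.779 MPa


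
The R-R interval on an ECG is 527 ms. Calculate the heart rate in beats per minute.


HR = 60 / RR_interval(s)
RR = 527 ms = 0.527 s
HR = 60 / 0.527 = 113.9 bpm


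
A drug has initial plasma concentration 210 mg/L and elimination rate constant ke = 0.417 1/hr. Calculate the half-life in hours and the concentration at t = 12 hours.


t_half = ln(2) / ke = 0.693147 / 0.417 = 1.662 hr
C(t) = C0 * exp(-ke*t) = 210 * exp(-0.417*12)
C(12) = 1.409 mg/L


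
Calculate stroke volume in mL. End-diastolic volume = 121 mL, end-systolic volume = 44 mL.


SV = EDV - ESV
SV = 121 - 44
SV = 77 mL


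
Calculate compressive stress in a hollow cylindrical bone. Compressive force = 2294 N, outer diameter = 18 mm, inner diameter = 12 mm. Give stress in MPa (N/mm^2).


A = pi*(r_o^2 - r_i^2)
r_o = 9 mm, r_i = 6 mm
A = 141.372 mm^2
sigma = F/A = 2294 / 141.372
sigma = 16.23 MPa


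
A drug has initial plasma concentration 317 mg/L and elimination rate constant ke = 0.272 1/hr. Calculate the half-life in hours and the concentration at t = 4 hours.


t_half = ln(2) / ke = 0.693147 / 0.272 = 2.548 hr
C(t) = C0 * exp(-ke*t) = 317 * exp(-0.272*4)
C(4) = 106.8 mg/L


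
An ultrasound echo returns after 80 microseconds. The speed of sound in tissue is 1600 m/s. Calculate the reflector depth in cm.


depth = c * t / 2
t = 80 us = 8.0000e-05 s
depth = 1600 * 8.0000e-05 / 2
depth = 0.064 m = 6.4 cm


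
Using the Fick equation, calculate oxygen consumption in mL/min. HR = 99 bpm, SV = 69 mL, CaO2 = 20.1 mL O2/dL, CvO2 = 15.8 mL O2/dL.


CO = HR*SV = 99*69/1000 = 6.831 L/min
a-v O2 diff = 20.1 - 15.8 = 4.3 mL/dL
VO2 = CO * (CaO2-CvO2) * 10 dL/L
VO2 = 6.831 * 4.3 * 10
VO2 = 293.7 mL/min


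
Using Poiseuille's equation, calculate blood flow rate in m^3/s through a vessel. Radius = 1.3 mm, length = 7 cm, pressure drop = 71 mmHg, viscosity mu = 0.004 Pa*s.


Q = pi*r^4*dP / (8*mu*L)
r = 0.0013 m, L = 0.07 m
dP = 71 mmHg = 9465.862 Pa
Q = 3.7917e-05 m^3/s


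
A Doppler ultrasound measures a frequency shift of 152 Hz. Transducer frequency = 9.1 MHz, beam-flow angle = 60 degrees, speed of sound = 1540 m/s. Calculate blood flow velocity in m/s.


v = fd * c / (2 * f0 * cos(theta))
v = 152 * 1540 / (2 * 9.1000e+06 * cos(60))
v = 0.02572 m/s


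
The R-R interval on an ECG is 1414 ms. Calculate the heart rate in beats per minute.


HR = 60 / RR_interval(s)
RR = 1414 ms = 1.414 s
HR = 60 / 1.414 = 42.43 bpm


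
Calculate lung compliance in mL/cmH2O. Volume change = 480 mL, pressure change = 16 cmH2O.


C = dV / dP
C = 480 / 16
C = 30 mL/cmH2O


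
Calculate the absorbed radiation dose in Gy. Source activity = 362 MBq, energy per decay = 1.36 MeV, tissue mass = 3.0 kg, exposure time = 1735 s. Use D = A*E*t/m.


A = 362 MBq = 3.6200e+08 Bq
E = 1.36 MeV = 2.17872e-13 J
D = A*E*t/m = 3.6200e+08*2.17872e-13*1735/3.0
D = 0.04561 Gy


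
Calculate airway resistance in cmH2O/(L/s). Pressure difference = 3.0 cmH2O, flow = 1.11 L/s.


R = dP / flow
R = 3.0 / 1.11
R = 2.703 cmH2O/(L/s)


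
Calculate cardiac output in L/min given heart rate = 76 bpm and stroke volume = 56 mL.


CO = HR * SV
CO = 76 * 56 / 1000
CO = 4.256 L/min


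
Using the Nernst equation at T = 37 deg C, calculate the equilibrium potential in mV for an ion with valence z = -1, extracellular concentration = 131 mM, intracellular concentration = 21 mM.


E = (RT/(zF)) * ln(C_out/C_in)
T = 37 + 273.15 = 310.15 K
E = (8.314 * 310.15 / (-1 * 96485)) * ln(131/21)
E = -48.93 mV


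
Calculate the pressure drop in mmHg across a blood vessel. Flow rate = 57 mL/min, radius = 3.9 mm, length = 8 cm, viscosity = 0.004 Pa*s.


dP = 8*mu*L*Q / (pi*r^4)
Q = 57 mL/min = 9.5e-07 m^3/s
dP = 3.34623 Pa = 3.34623 / 133.322 mmHg = 0.0251 mmHg


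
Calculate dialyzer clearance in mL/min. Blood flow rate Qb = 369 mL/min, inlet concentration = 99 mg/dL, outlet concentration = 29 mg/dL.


K = Qb * (Cb_in - Cb_out) / Cb_in
K = 369 * (99 - 29) / 99
K = 260.9 mL/min


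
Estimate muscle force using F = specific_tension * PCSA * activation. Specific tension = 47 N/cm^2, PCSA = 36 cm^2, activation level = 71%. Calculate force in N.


F = sigma * PCSA * activation
F = 47 * 36 * 0.71
F = 1201 N


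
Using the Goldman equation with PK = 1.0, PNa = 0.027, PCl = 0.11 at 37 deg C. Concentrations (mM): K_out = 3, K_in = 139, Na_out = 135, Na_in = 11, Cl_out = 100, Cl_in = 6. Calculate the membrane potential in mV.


Vm = (RT/F)*ln((PK*Ko + PNa*Nao + PCl*Cli)/(PK*Ki + PNa*Nai + PCl*Clo))
Numer = 7.305, Denom = 150.297
Vm = -80.82 mV


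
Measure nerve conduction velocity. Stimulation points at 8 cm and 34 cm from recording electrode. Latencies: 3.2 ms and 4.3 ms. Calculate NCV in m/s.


Distance = (34 - 8) / 100 = 0.26 m
dt = (4.3 - 3.2) / 1000 = 0.0011 s
NCV = dist / dt = 236.4 m/s


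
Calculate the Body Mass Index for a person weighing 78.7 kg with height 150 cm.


BMI = weight / height^2
height = 150 cm = 1.5 m
BMI = 78.7 / 1.5^2
BMI = 34.98 kg/m^2


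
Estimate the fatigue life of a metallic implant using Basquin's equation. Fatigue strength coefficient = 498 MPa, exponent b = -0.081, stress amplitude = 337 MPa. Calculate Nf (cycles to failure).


sigma_a = sigma_f' * (2Nf)^b
2Nf = (sigma_a/sigma_f')^(1/b)
2Nf = (337/498)^(1/-0.081)
2Nf = 124.11386
Nf = 62.06


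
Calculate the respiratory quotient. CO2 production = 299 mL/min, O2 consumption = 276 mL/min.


RQ = VCO2 / VO2
RQ = 299 / 276
RQ = 1.083


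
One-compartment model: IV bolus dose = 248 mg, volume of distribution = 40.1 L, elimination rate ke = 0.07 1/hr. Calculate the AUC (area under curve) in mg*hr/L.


C0 = Dose/Vd = 248/40.1 = 6.18454 mg/L
AUC = C0/ke = 6.18454/0.07
AUC = 88.35 mg*hr/L


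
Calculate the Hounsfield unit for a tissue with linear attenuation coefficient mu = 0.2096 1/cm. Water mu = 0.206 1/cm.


HU = ((mu_tissue - mu_water) / mu_water) * 1000
HU = ((0.2096 - 0.206) / 0.206) * 1000
HU = 17.48


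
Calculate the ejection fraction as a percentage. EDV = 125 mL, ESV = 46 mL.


SV = EDV - ESV = 125 - 46 = 79 mL
EF = SV/EDV * 100 = 79/125 * 100
EF = 63.2%


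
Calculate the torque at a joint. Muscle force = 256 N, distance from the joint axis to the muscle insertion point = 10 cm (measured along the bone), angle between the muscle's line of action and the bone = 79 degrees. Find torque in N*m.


Torque = F * d * sin(theta)   (moment arm = d*sin(theta))
d = 10 cm = 0.1 m
Torque = 256 * 0.1 * sin(79)
Torque = 25.13 N*m


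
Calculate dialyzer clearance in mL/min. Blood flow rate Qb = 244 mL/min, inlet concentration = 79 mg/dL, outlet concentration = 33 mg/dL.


K = Qb * (Cb_in - Cb_out) / Cb_in
K = 244 * (79 - 33) / 79
K = 142.1 mL/min


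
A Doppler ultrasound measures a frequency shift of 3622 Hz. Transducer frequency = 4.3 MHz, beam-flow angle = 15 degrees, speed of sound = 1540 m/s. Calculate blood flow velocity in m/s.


v = fd * c / (2 * f0 * cos(theta))
v = 3622 * 1540 / (2 * 4.3000e+06 * cos(15))
v = 0.6715 m/s


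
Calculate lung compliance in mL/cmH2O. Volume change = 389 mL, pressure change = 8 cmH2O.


C = dV / dP
C = 389 / 8
C = 48.62 mL/cmH2O


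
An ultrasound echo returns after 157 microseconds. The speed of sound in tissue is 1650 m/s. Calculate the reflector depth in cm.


depth = c * t / 2
t = 157 us = 1.5700e-04 s
depth = 1650 * 1.5700e-04 / 2
depth = 0.129525 m = 12.9525 cm


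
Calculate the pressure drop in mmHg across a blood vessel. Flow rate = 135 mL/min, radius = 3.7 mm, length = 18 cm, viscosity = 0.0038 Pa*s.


dP = 8*mu*L*Q / (pi*r^4)
Q = 135 mL/min = 2.25e-06 m^3/s
dP = 20.9109 Pa = 20.9109 / 133.322 mmHg = 0.1568 mmHg


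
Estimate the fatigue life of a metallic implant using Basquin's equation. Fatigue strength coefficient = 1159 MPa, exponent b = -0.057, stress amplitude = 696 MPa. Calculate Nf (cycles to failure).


sigma_a = sigma_f' * (2Nf)^b
2Nf = (sigma_a/sigma_f')^(1/b)
2Nf = (696/1159)^(1/-0.057)
2Nf = 7682.6707
Nf = 3841


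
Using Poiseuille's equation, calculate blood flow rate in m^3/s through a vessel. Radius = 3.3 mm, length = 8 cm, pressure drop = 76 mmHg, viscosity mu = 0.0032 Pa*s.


Q = pi*r^4*dP / (8*mu*L)
r = 0.0033 m, L = 0.08 m
dP = 76 mmHg = 10132.472 Pa
Q = 0.001843 m^3/s


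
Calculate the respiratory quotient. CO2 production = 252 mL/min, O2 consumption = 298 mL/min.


RQ = VCO2 / VO2
RQ = 252 / 298
RQ = 0.8456


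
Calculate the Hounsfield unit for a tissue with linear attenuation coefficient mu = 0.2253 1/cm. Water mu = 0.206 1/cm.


HU = ((mu_tissue - mu_water) / mu_water) * 1000
HU = ((0.2253 - 0.206) / 0.206) * 1000
HU = 93.69


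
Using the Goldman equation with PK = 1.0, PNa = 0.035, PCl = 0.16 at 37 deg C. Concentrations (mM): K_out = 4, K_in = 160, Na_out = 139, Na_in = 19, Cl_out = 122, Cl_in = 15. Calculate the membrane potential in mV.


Vm = (RT/F)*ln((PK*Ko + PNa*Nao + PCl*Cli)/(PK*Ki + PNa*Nai + PCl*Clo))
Numer = 11.265, Denom = 180.185
Vm = -74.09 mV


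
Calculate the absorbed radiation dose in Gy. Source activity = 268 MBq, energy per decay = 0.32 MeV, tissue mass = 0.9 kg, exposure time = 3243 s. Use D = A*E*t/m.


A = 268 MBq = 2.6800e+08 Bq
E = 0.32 MeV = 5.1264e-14 J
D = A*E*t/m = 2.6800e+08*5.1264e-14*3243/0.9
D = 0.04951 Gy


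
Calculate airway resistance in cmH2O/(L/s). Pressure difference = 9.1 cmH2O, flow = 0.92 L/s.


R = dP / flow
R = 9.1 / 0.92
R = 9.891 cmH2O/(L/s)


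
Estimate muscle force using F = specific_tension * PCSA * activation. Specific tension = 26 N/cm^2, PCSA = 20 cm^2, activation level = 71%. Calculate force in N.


F = sigma * PCSA * activation
F = 26 * 20 * 0.71
F = 369.2 N


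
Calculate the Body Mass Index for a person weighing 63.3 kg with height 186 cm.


BMI = weight / height^2
height = 186 cm = 1.86 m
BMI = 63.3 / 1.86^2
BMI = 18.3 kg/m^2


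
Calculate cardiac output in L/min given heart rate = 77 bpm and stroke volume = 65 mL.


CO = HR * SV
CO = 77 * 65 / 1000
CO = 5.005 L/min


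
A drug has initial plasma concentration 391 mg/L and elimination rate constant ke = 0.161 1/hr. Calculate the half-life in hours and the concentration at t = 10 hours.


t_half = ln(2) / ke = 0.693147 / 0.161 = 4.305 hr
C(t) = C0 * exp(-ke*t) = 391 * exp(-0.161*10)
C(10) = 78.16 mg/L


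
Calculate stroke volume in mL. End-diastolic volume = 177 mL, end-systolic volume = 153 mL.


SV = EDV - ESV
SV = 177 - 153
SV = 24 mL


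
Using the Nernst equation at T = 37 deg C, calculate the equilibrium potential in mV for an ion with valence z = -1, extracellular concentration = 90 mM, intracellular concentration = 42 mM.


E = (RT/(zF)) * ln(C_out/C_in)
T = 37 + 273.15 = 310.15 K
E = (8.314 * 310.15 / (-1 * 96485)) * ln(90/42)
E = -20.37 mV


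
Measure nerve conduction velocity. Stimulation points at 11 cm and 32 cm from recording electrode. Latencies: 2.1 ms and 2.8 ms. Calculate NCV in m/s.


Distance = (32 - 11) / 100 = 0.21 m
dt = (2.8 - 2.1) / 1000 = 7.0000e-04 s
NCV = dist / dt = 300 m/s


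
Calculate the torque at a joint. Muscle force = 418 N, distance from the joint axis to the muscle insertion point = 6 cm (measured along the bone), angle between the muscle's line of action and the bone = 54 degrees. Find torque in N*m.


Torque = F * d * sin(theta)   (moment arm = d*sin(theta))
d = 6 cm = 0.06 m
Torque = 418 * 0.06 * sin(54)
Torque = 20.29 N*m


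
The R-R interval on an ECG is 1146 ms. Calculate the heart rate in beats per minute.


HR = 60 / RR_interval(s)
RR = 1146 ms = 1.146 s
HR = 60 / 1.146 = 52.36 bpm


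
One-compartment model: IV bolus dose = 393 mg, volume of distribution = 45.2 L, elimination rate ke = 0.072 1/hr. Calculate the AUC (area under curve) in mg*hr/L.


C0 = Dose/Vd = 393/45.2 = 8.69469 mg/L
AUC = C0/ke = 8.69469/0.072
AUC = 120.8 mg*hr/L


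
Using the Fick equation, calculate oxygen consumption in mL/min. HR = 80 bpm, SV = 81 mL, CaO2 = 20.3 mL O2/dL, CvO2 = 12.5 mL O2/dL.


CO = HR*SV = 80*81/1000 = 6.48 L/min
a-v O2 diff = 20.3 - 12.5 = 7.8 mL/dL
VO2 = CO * (CaO2-CvO2) * 10 dL/L
VO2 = 6.48 * 7.8 * 10
VO2 = 505.4 mL/min


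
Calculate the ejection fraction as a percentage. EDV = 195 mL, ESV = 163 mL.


SV = EDV - ESV = 195 - 163 = 32 mL
EF = SV/EDV * 100 = 32/195 * 100
EF = 16.41%


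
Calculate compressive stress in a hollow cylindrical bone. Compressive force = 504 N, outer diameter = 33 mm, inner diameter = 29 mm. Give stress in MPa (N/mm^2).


A = pi*(r_o^2 - r_i^2)
r_o = 16.5 mm, r_i = 14.5 mm
A = 194.779 mm^2
sigma = F/A = 504 / 194.779
sigma = 2.588 MPa


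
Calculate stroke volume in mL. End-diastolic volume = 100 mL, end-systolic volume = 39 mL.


SV = EDV - ESV
SV = 100 - 39
SV = 61 mL


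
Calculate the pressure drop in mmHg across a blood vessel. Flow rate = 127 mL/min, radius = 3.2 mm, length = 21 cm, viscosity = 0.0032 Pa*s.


dP = 8*mu*L*Q / (pi*r^4)
Q = 127 mL/min = 2.11667e-06 m^3/s
dP = 34.5432 Pa = 34.5432 / 133.322 mmHg = 0.2591 mmHg


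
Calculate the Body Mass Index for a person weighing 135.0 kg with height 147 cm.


BMI = weight / height^2
height = 147 cm = 1.47 m
BMI = 135.0 / 1.47^2
BMI = 62.47 kg/m^2


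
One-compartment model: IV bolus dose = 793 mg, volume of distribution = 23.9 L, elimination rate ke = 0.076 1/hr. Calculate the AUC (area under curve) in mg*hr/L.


C0 = Dose/Vd = 793/23.9 = 33.1799 mg/L
AUC = C0/ke = 33.1799/0.076
AUC = 436.6 mg*hr/L


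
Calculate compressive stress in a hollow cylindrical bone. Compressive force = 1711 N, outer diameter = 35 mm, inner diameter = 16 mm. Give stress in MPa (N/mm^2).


A = pi*(r_o^2 - r_i^2)
r_o = 17.5 mm, r_i = 8 mm
A = 761.051 mm^2
sigma = F/A = 1711 / 761.051
sigma = 2.248 MPa


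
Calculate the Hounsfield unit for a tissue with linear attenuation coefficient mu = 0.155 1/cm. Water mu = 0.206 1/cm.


HU = ((mu_tissue - mu_water) / mu_water) * 1000
HU = ((0.155 - 0.206) / 0.206) * 1000
HU = -247.6


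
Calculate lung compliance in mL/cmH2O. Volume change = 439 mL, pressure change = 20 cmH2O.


C = dV / dP
C = 439 / 20
C = 21.95 mL/cmH2O


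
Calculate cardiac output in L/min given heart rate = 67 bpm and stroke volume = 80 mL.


CO = HR * SV
CO = 67 * 80 / 1000
CO = 5.36 L/min


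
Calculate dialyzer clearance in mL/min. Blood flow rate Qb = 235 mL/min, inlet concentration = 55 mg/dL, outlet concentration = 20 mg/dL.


K = Qb * (Cb_in - Cb_out) / Cb_in
K = 235 * (55 - 20) / 55
K = 149.5 mL/min


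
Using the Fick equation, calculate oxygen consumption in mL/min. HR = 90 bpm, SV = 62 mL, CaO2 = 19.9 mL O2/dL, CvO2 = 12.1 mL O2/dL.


CO = HR*SV = 90*62/1000 = 5.58 L/min
a-v O2 diff = 19.9 - 12.1 = 7.8 mL/dL
VO2 = CO * (CaO2-CvO2) * 10 dL/L
VO2 = 5.58 * 7.8 * 10
VO2 = 435.2 mL/min


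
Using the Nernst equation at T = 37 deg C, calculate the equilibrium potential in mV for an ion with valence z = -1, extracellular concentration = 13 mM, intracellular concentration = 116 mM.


E = (RT/(zF)) * ln(C_out/C_in)
T = 37 + 273.15 = 310.15 K
E = (8.314 * 310.15 / (-1 * 96485)) * ln(13/116)
E = 58.49 mV


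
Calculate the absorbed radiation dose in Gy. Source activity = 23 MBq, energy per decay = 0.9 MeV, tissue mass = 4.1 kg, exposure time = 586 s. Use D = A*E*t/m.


A = 23 MBq = 2.3000e+07 Bq
E = 0.9 MeV = 1.4418e-13 J
D = A*E*t/m = 2.3000e+07*1.4418e-13*586/4.1
D = 4.7397e-04 Gy


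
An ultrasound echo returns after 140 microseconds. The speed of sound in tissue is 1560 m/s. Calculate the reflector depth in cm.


depth = c * t / 2
t = 140 us = 1.4000e-04 s
depth = 1560 * 1.4000e-04 / 2
depth = 0.1092 m = 10.92 cm


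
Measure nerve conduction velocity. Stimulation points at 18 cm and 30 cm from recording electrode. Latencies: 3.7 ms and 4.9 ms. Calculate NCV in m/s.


Distance = (30 - 18) / 100 = 0.12 m
dt = (4.9 - 3.7) / 1000 = 0.0012 s
NCV = dist / dt = 100 m/s


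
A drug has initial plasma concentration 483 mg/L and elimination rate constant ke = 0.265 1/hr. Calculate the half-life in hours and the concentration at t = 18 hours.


t_half = ln(2) / ke = 0.693147 / 0.265 = 2.616 hr
C(t) = C0 * exp(-ke*t) = 483 * exp(-0.265*18)
C(18) = 4.096 mg/L


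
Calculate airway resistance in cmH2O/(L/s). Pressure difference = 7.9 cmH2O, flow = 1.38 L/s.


R = dP / flow
R = 7.9 / 1.38
R = 5.725 cmH2O/(L/s)


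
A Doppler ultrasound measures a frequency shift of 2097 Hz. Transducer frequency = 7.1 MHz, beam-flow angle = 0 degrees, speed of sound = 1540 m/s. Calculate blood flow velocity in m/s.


v = fd * c / (2 * f0 * cos(theta))
v = 2097 * 1540 / (2 * 7.1000e+06 * cos(0))
v = 0.2274 m/s


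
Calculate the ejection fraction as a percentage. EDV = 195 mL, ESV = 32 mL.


SV = EDV - ESV = 195 - 32 = 163 mL
EF = SV/EDV * 100 = 163/195 * 100
EF = 83.59%


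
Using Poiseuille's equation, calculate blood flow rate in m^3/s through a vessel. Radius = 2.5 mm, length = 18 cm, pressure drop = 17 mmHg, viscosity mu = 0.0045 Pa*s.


Q = pi*r^4*dP / (8*mu*L)
r = 0.0025 m, L = 0.18 m
dP = 17 mmHg = 2266.474 Pa
Q = 4.2923e-05 m^3/s


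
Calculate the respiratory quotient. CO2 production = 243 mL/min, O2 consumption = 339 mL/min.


RQ = VCO2 / VO2
RQ = 243 / 339
RQ = 0.7168


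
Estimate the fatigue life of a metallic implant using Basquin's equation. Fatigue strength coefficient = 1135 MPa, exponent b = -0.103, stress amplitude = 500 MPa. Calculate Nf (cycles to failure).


sigma_a = sigma_f' * (2Nf)^b
2Nf = (sigma_a/sigma_f')^(1/b)
2Nf = (500/1135)^(1/-0.103)
2Nf = 2861.289
Nf = 1431


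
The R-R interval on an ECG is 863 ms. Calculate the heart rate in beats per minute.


HR = 60 / RR_interval(s)
RR = 863 ms = 0.863 s
HR = 60 / 0.863 = 69.52 bpm


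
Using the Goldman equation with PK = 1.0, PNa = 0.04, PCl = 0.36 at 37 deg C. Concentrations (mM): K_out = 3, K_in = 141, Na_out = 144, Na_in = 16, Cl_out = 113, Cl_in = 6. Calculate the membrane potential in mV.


Vm = (RT/F)*ln((PK*Ko + PNa*Nao + PCl*Cli)/(PK*Ki + PNa*Nai + PCl*Clo))
Numer = 10.92, Denom = 182.32
Vm = -75.24 mV


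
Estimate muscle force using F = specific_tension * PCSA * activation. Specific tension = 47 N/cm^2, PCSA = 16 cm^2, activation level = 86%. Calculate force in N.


F = sigma * PCSA * activation
F = 47 * 16 * 0.86
F = 646.7 N


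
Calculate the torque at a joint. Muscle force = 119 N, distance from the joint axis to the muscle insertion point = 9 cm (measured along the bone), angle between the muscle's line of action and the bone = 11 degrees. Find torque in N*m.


Torque = F * d * sin(theta)   (moment arm = d*sin(theta))
d = 9 cm = 0.09 m
Torque = 119 * 0.09 * sin(11)
Torque = 2.044 N*m


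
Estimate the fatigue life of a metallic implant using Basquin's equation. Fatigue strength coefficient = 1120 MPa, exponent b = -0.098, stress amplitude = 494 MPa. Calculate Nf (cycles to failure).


sigma_a = sigma_f' * (2Nf)^b
2Nf = (sigma_a/sigma_f')^(1/b)
2Nf = (494/1120)^(1/-0.098)
2Nf = 4240.9186
Nf = 2120


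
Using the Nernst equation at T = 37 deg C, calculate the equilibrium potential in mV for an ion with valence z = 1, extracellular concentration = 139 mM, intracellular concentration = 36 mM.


E = (RT/(zF)) * ln(C_out/C_in)
T = 37 + 273.15 = 310.15 K
E = (8.314 * 310.15 / (1 * 96485)) * ln(139/36)
E = 36.1 mV


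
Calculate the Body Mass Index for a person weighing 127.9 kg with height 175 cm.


BMI = weight / height^2
height = 175 cm = 1.75 m
BMI = 127.9 / 1.75^2
BMI = 41.76 kg/m^2


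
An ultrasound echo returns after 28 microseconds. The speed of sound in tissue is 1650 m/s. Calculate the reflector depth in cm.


depth = c * t / 2
t = 28 us = 2.8000e-05 s
depth = 1650 * 2.8000e-05 / 2
depth = 0.0231 m = 2.31 cm


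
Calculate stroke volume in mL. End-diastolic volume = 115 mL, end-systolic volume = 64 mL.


SV = EDV - ESV
SV = 115 - 64
SV = 51 mL


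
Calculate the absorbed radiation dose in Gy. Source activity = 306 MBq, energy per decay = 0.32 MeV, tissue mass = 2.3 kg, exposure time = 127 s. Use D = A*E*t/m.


A = 306 MBq = 3.0600e+08 Bq
E = 0.32 MeV = 5.1264e-14 J
D = A*E*t/m = 3.0600e+08*5.1264e-14*127/2.3
D = 8.6618e-04 Gy


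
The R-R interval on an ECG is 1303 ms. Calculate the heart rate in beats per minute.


HR = 60 / RR_interval(s)
RR = 1303 ms = 1.303 s
HR = 60 / 1.303 = 46.05 bpm


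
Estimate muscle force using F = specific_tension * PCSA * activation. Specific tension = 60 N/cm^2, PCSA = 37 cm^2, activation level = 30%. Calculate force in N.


F = sigma * PCSA * activation
F = 60 * 37 * 0.3
F = 666 N


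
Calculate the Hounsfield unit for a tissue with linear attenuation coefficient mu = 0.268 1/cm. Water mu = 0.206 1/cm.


HU = ((mu_tissue - mu_water) / mu_water) * 1000
HU = ((0.268 - 0.206) / 0.206) * 1000
HU = 301


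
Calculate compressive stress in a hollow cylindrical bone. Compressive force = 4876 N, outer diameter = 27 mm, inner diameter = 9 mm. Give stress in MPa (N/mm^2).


A = pi*(r_o^2 - r_i^2)
r_o = 13.5 mm, r_i = 4.5 mm
A = 508.938 mm^2
sigma = F/A = 4876 / 508.938
sigma = 9.581 MPa


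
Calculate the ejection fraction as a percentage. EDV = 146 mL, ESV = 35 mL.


SV = EDV - ESV = 146 - 35 = 111 mL
EF = SV/EDV * 100 = 111/146 * 100
EF = 76.03%


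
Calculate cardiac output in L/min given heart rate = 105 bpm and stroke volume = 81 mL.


CO = HR * SV
CO = 105 * 81 / 1000
CO = 8.505 L/min


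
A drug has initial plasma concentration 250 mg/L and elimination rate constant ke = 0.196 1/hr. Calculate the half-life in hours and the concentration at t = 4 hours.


t_half = ln(2) / ke = 0.693147 / 0.196 = 3.536 hr
C(t) = C0 * exp(-ke*t) = 250 * exp(-0.196*4)
C(4) = 114.1 mg/L


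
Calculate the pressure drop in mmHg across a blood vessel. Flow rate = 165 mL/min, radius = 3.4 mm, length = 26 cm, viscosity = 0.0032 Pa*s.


dP = 8*mu*L*Q / (pi*r^4)
Q = 165 mL/min = 2.75e-06 m^3/s
dP = 43.5994 Pa = 43.5994 / 133.322 mmHg = 0.327 mmHg


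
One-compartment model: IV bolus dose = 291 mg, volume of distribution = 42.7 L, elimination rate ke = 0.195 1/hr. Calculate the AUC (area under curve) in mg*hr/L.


C0 = Dose/Vd = 291/42.7 = 6.81499 mg/L
AUC = C0/ke = 6.81499/0.195
AUC = 34.95 mg*hr/L


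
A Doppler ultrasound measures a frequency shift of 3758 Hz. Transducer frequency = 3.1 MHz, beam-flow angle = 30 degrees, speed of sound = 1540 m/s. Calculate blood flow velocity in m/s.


v = fd * c / (2 * f0 * cos(theta))
v = 3758 * 1540 / (2 * 3.1000e+06 * cos(30))
v = 1.078 m/s


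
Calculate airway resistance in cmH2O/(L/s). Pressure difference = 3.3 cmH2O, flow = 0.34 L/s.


R = dP / flow
R = 3.3 / 0.34
R = 9.706 cmH2O/(L/s)


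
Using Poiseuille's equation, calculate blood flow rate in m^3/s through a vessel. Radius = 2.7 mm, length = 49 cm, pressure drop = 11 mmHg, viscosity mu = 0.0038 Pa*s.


Q = pi*r^4*dP / (8*mu*L)
r = 0.0027 m, L = 0.49 m
dP = 11 mmHg = 1466.542 Pa
Q = 1.6437e-05 m^3/s


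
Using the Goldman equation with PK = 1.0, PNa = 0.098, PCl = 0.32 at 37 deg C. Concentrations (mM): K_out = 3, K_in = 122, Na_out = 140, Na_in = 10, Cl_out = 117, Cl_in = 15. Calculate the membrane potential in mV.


Vm = (RT/F)*ln((PK*Ko + PNa*Nao + PCl*Cli)/(PK*Ki + PNa*Nai + PCl*Clo))
Numer = 21.52, Denom = 160.42
Vm = -53.69 mV


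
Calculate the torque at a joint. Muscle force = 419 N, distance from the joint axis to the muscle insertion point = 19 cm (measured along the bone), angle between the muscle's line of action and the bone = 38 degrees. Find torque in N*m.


Torque = F * d * sin(theta)   (moment arm = d*sin(theta))
d = 19 cm = 0.19 m
Torque = 419 * 0.19 * sin(38)
Torque = 49.01 N*m


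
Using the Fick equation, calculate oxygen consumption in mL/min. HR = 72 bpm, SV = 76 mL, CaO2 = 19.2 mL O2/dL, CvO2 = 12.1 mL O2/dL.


CO = HR*SV = 72*76/1000 = 5.472 L/min
a-v O2 diff = 19.2 - 12.1 = 7.1 mL/dL
VO2 = CO * (CaO2-CvO2) * 10 dL/L
VO2 = 5.472 * 7.1 * 10
VO2 = 388.5 mL/min


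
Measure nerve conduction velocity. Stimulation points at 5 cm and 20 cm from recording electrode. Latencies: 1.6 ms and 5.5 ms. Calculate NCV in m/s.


Distance = (20 - 5) / 100 = 0.15 m
dt = (5.5 - 1.6) / 1000 = 0.0039 s
NCV = dist / dt = 38.46 m/s


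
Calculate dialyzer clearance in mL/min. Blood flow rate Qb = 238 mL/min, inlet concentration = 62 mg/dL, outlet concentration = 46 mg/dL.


K = Qb * (Cb_in - Cb_out) / Cb_in
K = 238 * (62 - 46) / 62
K = 61.42 mL/min


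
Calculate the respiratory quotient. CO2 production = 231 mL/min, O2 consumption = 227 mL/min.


RQ = VCO2 / VO2
RQ = 231 / 227
RQ = 1.018


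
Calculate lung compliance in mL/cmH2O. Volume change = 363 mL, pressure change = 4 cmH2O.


C = dV / dP
C = 363 / 4
C = 90.75 mL/cmH2O


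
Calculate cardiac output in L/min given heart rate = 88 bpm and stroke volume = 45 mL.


CO = HR * SV
CO = 88 * 45 / 1000
CO = 3.96 L/min


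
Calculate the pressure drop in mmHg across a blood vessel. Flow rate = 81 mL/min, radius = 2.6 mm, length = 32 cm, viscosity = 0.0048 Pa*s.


dP = 8*mu*L*Q / (pi*r^4)
Q = 81 mL/min = 1.35e-06 m^3/s
dP = 115.55 Pa = 115.55 / 133.322 mmHg = 0.8667 mmHg


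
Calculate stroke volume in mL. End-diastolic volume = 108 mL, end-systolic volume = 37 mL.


SV = EDV - ESV
SV = 108 - 37
SV = 71 mL


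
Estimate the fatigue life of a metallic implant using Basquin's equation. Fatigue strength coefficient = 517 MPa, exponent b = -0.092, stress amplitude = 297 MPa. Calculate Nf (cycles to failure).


sigma_a = sigma_f' * (2Nf)^b
2Nf = (sigma_a/sigma_f')^(1/b)
2Nf = (297/517)^(1/-0.092)
2Nf = 413.68991
Nf = 206.8


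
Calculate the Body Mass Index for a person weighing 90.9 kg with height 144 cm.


BMI = weight / height^2
height = 144 cm = 1.44 m
BMI = 90.9 / 1.44^2
BMI = 43.84 kg/m^2


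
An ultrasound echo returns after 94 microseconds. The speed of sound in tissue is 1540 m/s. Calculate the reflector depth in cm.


depth = c * t / 2
t = 94 us = 9.4000e-05 s
depth = 1540 * 9.4000e-05 / 2
depth = 0.07238 m = 7.238 cm


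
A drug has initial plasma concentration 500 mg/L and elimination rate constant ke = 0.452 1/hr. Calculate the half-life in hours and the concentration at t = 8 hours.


t_half = ln(2) / ke = 0.693147 / 0.452 = 1.534 hr
C(t) = C0 * exp(-ke*t) = 500 * exp(-0.452*8)
C(8) = 13.45 mg/L


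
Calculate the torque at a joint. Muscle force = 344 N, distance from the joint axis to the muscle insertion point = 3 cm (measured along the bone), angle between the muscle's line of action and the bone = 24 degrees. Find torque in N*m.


Torque = F * d * sin(theta)   (moment arm = d*sin(theta))
d = 3 cm = 0.03 m
Torque = 344 * 0.03 * sin(24)
Torque = 4.198 N*m


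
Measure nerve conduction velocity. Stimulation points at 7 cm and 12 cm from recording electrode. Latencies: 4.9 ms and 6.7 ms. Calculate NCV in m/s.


Distance = (12 - 7) / 100 = 0.05 m
dt = (6.7 - 4.9) / 1000 = 0.0018 s
NCV = dist / dt = 27.78 m/s


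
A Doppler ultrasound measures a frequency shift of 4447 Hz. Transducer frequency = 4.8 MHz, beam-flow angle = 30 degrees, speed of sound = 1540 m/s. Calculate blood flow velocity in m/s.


v = fd * c / (2 * f0 * cos(theta))
v = 4447 * 1540 / (2 * 4.8000e+06 * cos(30))
v = 0.8237 m/s
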